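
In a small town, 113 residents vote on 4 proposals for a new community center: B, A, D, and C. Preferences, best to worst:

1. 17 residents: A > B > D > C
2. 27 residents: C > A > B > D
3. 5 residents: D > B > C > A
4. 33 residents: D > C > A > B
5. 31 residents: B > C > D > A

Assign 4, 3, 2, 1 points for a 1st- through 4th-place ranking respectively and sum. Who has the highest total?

B: 17·3 + 27·2 + 5·3 + 33·1 + 31·4 = 277
A: 17·4 + 27·3 + 5·1 + 33·2 + 31·1 = 251
D: 17·2 + 27·1 + 5·4 + 33·4 + 31·2 = 275
C: 17·1 + 27·4 + 5·2 + 33·3 + 31·3 = 327
C has the highest Borda score (327).

C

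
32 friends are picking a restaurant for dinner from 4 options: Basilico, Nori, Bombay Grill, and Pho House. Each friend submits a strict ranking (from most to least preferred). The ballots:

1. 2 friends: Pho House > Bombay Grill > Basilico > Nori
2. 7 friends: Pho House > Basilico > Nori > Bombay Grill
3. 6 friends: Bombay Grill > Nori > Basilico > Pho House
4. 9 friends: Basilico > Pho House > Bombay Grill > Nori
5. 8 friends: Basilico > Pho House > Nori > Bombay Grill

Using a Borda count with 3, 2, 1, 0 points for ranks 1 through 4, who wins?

Basilico

Basilico: 2·1 + 7·2 + 6·1 + 9·3 + 8·3 = 73
Nori: 2·0 + 7·1 + 6·2 + 9·0 + 8·1 = 27
Bombay Grill: 2·2 + 7·0 + 6·3 + 9·1 + 8·0 = 31
Pho House: 2·3 + 7·3 + 6·0 + 9·2 + 8·2 = 61
Basilico has the highest Borda score (73).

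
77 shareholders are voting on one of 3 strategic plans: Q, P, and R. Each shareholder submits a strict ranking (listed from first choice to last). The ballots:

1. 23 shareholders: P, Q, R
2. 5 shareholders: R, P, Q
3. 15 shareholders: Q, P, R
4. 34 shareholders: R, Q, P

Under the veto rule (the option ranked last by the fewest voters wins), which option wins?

Last-place votes: Q 5, P 34, R 38.
Q is ranked last by the fewest voters, so Q wins.

Q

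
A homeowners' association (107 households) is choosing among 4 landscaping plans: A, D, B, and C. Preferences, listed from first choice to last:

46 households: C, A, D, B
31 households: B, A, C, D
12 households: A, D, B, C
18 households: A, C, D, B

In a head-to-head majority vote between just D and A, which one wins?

Voters preferring D to A: 0; preferring A to D: 107.
A wins the head-to-head.

A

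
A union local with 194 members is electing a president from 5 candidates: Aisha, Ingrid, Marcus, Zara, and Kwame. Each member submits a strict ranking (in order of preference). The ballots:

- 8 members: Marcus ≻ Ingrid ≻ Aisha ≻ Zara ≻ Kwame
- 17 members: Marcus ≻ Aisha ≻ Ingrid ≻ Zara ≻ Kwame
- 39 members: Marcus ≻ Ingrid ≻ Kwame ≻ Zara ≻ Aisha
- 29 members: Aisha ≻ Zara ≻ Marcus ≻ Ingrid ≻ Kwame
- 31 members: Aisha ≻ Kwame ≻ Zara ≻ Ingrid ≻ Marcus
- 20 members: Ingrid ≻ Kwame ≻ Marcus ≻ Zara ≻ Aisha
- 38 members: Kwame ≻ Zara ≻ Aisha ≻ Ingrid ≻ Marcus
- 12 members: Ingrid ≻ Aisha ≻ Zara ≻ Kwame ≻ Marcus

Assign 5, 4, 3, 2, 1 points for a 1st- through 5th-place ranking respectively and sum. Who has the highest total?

Aisha

Aisha: 8·3 + 17·4 + 39·1 + 29·5 + 31·5 + 20·1 + 38·3 + 12·4 = 613
Ingrid: 8·4 + 17·3 + 39·4 + 29·2 + 31·2 + 20·5 + 38·2 + 12·5 = 595
Marcus: 8·5 + 17·5 + 39·5 + 29·3 + 31·1 + 20·3 + 38·1 + 12·1 = 548
Zara: 8·2 + 17·2 + 39·2 + 29·4 + 31·3 + 20·2 + 38·4 + 12·3 = 565
Kwame: 8·1 + 17·1 + 39·3 + 29·1 + 31·4 + 20·4 + 38·5 + 12·2 = 589
Aisha has the highest Borda score (613).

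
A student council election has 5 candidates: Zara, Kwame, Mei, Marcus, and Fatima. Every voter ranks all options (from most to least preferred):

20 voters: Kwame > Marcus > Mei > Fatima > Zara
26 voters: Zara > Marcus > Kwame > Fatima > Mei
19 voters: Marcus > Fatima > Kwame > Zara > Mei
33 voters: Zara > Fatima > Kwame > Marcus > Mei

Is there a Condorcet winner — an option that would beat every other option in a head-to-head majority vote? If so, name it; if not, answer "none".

Zara vs Kwame: 59–39 for Zara.
Zara vs Mei: 78–20 for Zara.
Zara vs Marcus: 59–39 for Zara.
Zara vs Fatima: 59–39 for Zara.
Zara beats every other option head-to-head.

Zara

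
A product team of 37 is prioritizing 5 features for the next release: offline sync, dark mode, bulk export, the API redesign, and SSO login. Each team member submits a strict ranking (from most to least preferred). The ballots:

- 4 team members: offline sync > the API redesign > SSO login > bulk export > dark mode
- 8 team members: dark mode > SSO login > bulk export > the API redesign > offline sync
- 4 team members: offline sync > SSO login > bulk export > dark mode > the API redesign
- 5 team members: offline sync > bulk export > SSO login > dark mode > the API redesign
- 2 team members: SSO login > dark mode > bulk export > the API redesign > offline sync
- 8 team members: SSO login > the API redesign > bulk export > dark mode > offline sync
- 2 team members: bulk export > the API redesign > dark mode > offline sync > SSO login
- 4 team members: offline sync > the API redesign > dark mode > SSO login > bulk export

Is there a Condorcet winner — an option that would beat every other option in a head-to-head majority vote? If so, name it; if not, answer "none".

Checking pairwise contests:
dark mode beats offline sync 20–17.
bulk export beats dark mode 23–14.
SSO login beats bulk export 30–7.
dark mode beats the API redesign 19–18.
offline sync beats SSO login 19–18.
Every option loses at least one head-to-head, so there is no Condorcet winner.

none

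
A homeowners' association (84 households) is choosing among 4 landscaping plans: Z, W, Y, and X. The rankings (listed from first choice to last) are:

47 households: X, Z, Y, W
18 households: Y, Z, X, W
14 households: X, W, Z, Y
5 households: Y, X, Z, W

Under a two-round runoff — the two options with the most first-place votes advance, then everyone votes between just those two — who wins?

Round 1 first-place votes: Z 0, W 0, Y 23, X 61.
X and Y advance.
Runoff: X is preferred to Y by 61 voters; Y by 23.
X wins the runoff.

X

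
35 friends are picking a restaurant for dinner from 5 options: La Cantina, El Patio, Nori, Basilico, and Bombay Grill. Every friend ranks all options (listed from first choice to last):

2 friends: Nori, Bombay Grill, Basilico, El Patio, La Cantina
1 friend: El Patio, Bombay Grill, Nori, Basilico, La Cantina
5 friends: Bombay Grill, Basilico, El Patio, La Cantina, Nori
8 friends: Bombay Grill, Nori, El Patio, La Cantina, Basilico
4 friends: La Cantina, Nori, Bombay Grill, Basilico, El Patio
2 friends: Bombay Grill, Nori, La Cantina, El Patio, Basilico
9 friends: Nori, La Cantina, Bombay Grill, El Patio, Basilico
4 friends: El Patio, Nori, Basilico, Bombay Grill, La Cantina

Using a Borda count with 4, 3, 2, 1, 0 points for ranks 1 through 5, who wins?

La Cantina: 2·0 + 1·0 + 5·1 + 8·1 + 4·4 + 2·2 + 9·3 + 4·0 = 60
El Patio: 2·1 + 1·4 + 5·2 + 8·2 + 4·0 + 2·1 + 9·1 + 4·4 = 59
Nori: 2·4 + 1·2 + 5·0 + 8·3 + 4·3 + 2·3 + 9·4 + 4·3 = 100
Basilico: 2·2 + 1·1 + 5·3 + 8·0 + 4·1 + 2·0 + 9·0 + 4·2 = 32
Bombay Grill: 2·3 + 1·3 + 5·4 + 8·4 + 4·2 + 2·4 + 9·2 + 4·1 = 99
Nori has the highest Borda score (100).

Nori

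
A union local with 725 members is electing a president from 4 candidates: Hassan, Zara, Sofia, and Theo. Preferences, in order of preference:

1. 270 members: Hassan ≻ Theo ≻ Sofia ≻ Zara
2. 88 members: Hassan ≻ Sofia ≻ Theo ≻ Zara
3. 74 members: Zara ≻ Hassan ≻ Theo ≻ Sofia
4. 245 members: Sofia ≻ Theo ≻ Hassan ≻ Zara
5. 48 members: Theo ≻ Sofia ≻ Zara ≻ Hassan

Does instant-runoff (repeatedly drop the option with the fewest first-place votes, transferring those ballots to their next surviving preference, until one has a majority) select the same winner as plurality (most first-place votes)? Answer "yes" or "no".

Instant-runoff — R1 Hassan 358, Zara 74, Sofia 245, Theo 48 (Theo out); R2 Hassan 358, Zara 74, Sofia 293 (Zara out); R3 Hassan 432, Sofia 293 (Hassan winner). Winner: Hassan.
Plurality — first-place votes: Hassan 358, Zara 74, Sofia 245, Theo 48. Winner: Hassan.
The two methods agree.

yes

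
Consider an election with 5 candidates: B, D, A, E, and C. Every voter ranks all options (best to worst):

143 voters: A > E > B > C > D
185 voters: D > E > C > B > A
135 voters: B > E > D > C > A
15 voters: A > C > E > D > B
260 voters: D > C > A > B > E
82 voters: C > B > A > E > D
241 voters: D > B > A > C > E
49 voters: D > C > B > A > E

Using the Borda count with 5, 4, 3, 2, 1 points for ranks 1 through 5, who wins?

B: 143·3 + 185·2 + 135·5 + 15·1 + 260·2 + 82·4 + 241·4 + 49·3 = 3448
D: 143·1 + 185·5 + 135·3 + 15·2 + 260·5 + 82·1 + 241·5 + 49·5 = 4335
A: 143·5 + 185·1 + 135·1 + 15·5 + 260·3 + 82·3 + 241·3 + 49·2 = 2957
E: 143·4 + 185·4 + 135·4 + 15·3 + 260·1 + 82·2 + 241·1 + 49·1 = 2611
C: 143·2 + 185·3 + 135·2 + 15·4 + 260·4 + 82·5 + 241·2 + 49·4 = 3299
D has the highest Borda score (4335).

D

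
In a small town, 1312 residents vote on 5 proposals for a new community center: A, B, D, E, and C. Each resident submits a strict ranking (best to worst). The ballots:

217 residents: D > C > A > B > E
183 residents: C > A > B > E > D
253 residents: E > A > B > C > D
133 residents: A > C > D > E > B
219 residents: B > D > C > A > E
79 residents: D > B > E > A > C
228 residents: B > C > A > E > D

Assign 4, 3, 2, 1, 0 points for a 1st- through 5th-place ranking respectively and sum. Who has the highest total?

A: 217·2 + 183·3 + 253·3 + 133·4 + 219·1 + 79·1 + 228·2 = 3028
B: 217·1 + 183·2 + 253·2 + 133·0 + 219·4 + 79·3 + 228·4 = 3114
D: 217·4 + 183·0 + 253·0 + 133·2 + 219·3 + 79·4 + 228·0 = 2107
E: 217·0 + 183·1 + 253·4 + 133·1 + 219·0 + 79·2 + 228·1 = 1714
C: 217·3 + 183·4 + 253·1 + 133·3 + 219·2 + 79·0 + 228·3 = 3157
C has the highest Borda score (3157).

C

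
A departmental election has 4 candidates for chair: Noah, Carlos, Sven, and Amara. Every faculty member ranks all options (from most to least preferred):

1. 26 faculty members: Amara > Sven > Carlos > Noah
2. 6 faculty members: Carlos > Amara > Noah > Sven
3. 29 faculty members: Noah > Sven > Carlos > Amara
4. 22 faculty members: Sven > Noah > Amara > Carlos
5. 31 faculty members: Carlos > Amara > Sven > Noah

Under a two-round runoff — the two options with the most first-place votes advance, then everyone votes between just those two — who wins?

Round 1 first-place votes: Noah 29, Carlos 37, Sven 22, Amara 26.
Carlos and Noah advance.
Runoff: Carlos is preferred to Noah by 63 voters; Noah by 51.
Carlos wins the runoff.

Carlos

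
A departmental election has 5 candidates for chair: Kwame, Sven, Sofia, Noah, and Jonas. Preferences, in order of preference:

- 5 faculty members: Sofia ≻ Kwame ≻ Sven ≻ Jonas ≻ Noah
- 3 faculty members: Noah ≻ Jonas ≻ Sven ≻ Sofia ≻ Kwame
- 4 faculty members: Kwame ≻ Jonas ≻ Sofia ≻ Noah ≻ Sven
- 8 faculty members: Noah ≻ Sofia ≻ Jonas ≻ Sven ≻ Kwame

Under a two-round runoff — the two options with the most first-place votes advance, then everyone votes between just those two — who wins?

Round 1 first-place votes: Kwame 4, Sven 0, Sofia 5, Noah 11, Jonas 0.
Noah and Sofia advance.
Runoff: Noah is preferred to Sofia by 11 voters; Sofia by 9.
Noah wins the runoff.

Noah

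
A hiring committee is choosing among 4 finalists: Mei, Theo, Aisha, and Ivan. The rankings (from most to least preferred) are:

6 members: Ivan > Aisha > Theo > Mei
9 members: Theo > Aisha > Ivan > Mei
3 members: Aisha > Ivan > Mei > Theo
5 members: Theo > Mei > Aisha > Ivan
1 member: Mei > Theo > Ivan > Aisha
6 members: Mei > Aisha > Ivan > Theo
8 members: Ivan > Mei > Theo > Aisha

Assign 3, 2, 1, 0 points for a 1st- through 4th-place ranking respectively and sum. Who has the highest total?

Ivan

Mei: 6·0 + 9·0 + 3·1 + 5·2 + 1·3 + 6·3 + 8·2 = 50
Theo: 6·1 + 9·3 + 3·0 + 5·3 + 1·2 + 6·0 + 8·1 = 58
Aisha: 6·2 + 9·2 + 3·3 + 5·1 + 1·0 + 6·2 + 8·0 = 56
Ivan: 6·3 + 9·1 + 3·2 + 5·0 + 1·1 + 6·1 + 8·3 = 64
Ivan has the highest Borda score (64).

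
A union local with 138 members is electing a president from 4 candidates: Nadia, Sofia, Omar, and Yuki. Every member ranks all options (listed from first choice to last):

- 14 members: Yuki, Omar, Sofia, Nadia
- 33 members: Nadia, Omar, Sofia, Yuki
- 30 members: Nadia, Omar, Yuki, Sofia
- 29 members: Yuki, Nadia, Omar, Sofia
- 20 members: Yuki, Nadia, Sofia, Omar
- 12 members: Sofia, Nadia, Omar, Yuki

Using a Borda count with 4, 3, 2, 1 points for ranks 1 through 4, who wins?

Nadia

Nadia: 14·1 + 33·4 + 30·4 + 29·3 + 20·3 + 12·3 = 449
Sofia: 14·2 + 33·2 + 30·1 + 29·1 + 20·2 + 12·4 = 241
Omar: 14·3 + 33·3 + 30·3 + 29·2 + 20·1 + 12·2 = 333
Yuki: 14·4 + 33·1 + 30·2 + 29·4 + 20·4 + 12·1 = 357
Nadia has the highest Borda score (449).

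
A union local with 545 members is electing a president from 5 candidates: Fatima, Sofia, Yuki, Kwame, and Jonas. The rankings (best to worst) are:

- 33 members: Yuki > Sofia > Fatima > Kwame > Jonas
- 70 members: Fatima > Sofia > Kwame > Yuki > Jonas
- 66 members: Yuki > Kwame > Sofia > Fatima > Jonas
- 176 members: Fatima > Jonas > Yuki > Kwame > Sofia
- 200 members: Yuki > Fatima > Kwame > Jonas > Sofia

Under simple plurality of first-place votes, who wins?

Yuki

First-place votes: Fatima 246, Sofia 0, Yuki 299, Kwame 0, Jonas 0.
Yuki has the most first-place votes.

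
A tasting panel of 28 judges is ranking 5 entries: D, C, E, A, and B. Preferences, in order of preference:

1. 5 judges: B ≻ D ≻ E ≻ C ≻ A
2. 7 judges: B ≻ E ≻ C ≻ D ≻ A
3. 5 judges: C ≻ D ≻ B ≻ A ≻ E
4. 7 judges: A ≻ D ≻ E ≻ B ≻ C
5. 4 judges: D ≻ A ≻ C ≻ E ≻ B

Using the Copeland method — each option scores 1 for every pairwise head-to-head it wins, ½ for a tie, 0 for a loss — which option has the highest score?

D

D: beats C, E, A, and B → score 4.
C: beats A; loses to D, E, and B → score 1.
E: beats C; loses to D, A, and B → score 1.
A: beats E; loses to D, C, and B → score 1.
B: beats C, E, and A; loses to D → score 3.
D has the best pairwise record.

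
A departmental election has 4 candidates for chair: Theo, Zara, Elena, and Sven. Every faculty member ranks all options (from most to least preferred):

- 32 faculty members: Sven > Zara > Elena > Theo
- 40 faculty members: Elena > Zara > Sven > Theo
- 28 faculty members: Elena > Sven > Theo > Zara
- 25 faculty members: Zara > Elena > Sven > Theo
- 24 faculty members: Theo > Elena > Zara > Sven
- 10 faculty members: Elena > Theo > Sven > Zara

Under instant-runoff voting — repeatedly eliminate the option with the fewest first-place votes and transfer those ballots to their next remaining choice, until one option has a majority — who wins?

Round 1: Theo 24, Zara 25, Elena 78, Sven 32. Eliminate Theo.
Round 2: Zara 25, Elena 102, Sven 32. Elena has a majority.

Elena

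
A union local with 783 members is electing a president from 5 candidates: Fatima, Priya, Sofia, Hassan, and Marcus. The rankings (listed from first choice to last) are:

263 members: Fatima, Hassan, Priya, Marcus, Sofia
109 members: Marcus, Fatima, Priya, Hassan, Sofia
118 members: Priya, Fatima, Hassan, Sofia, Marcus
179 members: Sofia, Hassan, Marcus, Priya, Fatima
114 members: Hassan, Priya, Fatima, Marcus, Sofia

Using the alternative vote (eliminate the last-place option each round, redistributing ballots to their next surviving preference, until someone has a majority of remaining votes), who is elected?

Priya

Round 1: Fatima 263, Priya 118, Sofia 179, Hassan 114, Marcus 109. Eliminate Marcus.
Round 2: Fatima 372, Priya 118, Sofia 179, Hassan 114. Eliminate Hassan.
Round 3: Fatima 372, Priya 232, Sofia 179. Eliminate Sofia.
Round 4: Fatima 372, Priya 411. Priya has a majority.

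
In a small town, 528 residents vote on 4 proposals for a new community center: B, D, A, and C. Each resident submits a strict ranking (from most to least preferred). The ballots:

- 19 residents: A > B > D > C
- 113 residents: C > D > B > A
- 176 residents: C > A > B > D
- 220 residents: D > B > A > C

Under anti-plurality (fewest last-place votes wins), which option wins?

Last-place votes: B 0, D 176, A 113, C 239.
B is ranked last by the fewest voters, so B wins.

B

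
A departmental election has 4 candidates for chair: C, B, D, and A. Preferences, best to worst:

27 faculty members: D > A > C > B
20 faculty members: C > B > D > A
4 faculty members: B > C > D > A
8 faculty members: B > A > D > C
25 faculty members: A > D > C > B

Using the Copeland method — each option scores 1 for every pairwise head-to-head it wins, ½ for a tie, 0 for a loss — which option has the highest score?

D

C: beats B; loses to D and A → score 1.
B: loses to C, D, and A → score 0.
D: beats C, B, and A → score 3.
A: beats C and B; loses to D → score 2.
D has the best pairwise record.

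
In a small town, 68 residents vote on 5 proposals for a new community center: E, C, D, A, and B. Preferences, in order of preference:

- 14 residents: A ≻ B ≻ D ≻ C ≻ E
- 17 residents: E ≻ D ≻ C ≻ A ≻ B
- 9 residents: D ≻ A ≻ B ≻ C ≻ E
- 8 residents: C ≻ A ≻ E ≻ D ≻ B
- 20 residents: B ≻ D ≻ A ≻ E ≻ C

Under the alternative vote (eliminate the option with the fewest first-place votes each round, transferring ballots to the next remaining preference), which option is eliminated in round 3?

Round 1: E 17, C 8, D 9, A 14, B 20. Eliminate C.
Round 2: E 17, D 9, A 22, B 20. Eliminate D.
Round 3: E 17, A 31, B 20. Eliminate E.

E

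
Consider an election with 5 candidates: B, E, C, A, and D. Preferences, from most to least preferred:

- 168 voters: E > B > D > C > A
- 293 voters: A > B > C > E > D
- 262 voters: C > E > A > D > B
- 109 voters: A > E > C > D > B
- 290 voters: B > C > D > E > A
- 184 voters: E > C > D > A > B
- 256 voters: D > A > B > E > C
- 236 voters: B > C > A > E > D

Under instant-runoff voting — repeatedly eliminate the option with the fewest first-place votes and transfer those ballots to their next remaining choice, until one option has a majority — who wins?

Round 1: B 526, E 352, C 262, A 402, D 256. Eliminate D.
Round 2: B 526, E 352, C 262, A 658. Eliminate C.
Round 3: B 526, E 614, A 658. Eliminate B.
Round 4: E 904, A 894. E has a majority.

E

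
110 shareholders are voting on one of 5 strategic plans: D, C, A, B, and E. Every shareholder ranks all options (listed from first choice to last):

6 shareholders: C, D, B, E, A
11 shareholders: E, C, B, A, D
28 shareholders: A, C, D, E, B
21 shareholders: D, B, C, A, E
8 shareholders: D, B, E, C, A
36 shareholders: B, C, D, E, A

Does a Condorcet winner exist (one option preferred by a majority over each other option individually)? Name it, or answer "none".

Checking pairwise contests:
C beats D 81–29.
B beats C 65–45.
D beats A 71–39.
D beats B 63–47.
D beats E 99–11.
Every option loses at least one head-to-head, so there is no Condorcet winner.

none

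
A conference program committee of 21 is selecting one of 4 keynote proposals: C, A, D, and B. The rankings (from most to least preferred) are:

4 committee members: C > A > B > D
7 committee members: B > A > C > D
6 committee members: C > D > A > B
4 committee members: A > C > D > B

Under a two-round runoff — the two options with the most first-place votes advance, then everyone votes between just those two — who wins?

C

Round 1 first-place votes: C 10, A 4, D 0, B 7.
C and B advance.
Runoff: C is preferred to B by 14 voters; B by 7.
C wins the runoff.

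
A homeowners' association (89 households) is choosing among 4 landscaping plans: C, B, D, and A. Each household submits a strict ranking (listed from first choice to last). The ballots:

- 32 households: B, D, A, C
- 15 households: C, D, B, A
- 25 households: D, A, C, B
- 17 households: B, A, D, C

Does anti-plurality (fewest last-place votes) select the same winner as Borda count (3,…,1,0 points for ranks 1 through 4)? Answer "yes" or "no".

Anti-plurality — last-place votes: C 49, B 25, D 0, A 15. Winner: D.
Borda — scores: C 70, B 162, D 186, A 116. Winner: D.
The two methods agree.

yes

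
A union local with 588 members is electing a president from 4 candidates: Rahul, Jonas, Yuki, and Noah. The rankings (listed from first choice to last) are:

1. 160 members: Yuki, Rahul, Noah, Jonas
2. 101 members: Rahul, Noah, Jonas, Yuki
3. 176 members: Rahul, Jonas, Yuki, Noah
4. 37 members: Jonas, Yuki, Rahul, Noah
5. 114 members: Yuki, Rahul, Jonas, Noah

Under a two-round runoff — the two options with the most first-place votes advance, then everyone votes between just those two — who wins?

Yuki

Round 1 first-place votes: Rahul 277, Jonas 37, Yuki 274, Noah 0.
Rahul and Yuki advance.
Runoff: Rahul is preferred to Yuki by 277 voters; Yuki by 311.
Yuki wins the runoff.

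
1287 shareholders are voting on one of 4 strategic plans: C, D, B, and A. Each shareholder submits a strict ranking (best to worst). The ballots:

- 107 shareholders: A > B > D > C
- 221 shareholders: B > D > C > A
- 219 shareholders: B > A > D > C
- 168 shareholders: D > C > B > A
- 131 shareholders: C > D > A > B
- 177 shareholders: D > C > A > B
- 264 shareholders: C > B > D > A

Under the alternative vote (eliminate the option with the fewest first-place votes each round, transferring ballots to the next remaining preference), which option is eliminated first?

Round 1: C 395, D 345, B 440, A 107. Eliminate A.

A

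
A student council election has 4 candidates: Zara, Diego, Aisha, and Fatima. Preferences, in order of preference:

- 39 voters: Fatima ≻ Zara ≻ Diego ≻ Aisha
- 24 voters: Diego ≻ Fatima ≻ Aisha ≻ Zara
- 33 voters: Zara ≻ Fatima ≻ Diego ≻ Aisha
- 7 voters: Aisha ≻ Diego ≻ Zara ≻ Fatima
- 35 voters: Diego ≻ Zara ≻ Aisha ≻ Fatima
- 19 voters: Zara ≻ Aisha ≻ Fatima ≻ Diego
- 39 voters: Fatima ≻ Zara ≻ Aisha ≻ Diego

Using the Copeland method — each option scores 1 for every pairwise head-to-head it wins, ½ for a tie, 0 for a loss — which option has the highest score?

Zara: beats Diego and Aisha; loses to Fatima → score 2.
Diego: beats Aisha; loses to Zara and Fatima → score 1.
Aisha: loses to Zara, Diego, and Fatima → score 0.
Fatima: beats Zara, Diego, and Aisha → score 3.
Fatima has the best pairwise record.

Fatima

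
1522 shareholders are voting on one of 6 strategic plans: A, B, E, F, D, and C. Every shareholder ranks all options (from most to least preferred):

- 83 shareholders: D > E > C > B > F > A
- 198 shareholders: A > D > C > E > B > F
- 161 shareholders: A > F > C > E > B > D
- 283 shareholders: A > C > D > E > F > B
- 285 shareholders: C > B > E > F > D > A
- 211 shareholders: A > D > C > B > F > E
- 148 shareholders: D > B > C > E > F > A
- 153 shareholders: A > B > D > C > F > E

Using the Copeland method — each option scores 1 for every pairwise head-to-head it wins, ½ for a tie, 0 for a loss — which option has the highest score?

A

A: beats B, E, F, D, and C → score 5.
B: beats E and F; loses to A, D, and C → score 2.
E: beats F; loses to A, B, D, and C → score 1.
F: loses to A, B, E, D, and C → score 0.
D: beats B, E, F, and C; loses to A → score 4.
C: beats B, E, and F; loses to A and D → score 3.
A has the best pairwise record.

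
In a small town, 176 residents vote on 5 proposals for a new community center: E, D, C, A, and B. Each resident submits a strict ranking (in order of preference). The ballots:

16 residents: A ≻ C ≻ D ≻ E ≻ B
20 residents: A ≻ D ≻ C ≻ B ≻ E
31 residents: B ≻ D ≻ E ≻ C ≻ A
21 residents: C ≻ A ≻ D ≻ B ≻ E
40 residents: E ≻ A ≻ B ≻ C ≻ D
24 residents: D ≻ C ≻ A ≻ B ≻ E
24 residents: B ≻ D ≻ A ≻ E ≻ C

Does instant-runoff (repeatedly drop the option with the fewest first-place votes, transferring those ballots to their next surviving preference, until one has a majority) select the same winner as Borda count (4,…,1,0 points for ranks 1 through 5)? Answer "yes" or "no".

Instant-runoff — R1 E 40, D 24, C 21, A 36, B 55 (C out); R2 E 40, D 24, A 57, B 55 (D out); R3 E 40, A 81, B 55 (E out); R4 A 121, B 55 (A winner). Winner: A.
Borda — scores: E 262, D 395, C 315, A 423, B 365. Winner: A.
The two methods agree.

yes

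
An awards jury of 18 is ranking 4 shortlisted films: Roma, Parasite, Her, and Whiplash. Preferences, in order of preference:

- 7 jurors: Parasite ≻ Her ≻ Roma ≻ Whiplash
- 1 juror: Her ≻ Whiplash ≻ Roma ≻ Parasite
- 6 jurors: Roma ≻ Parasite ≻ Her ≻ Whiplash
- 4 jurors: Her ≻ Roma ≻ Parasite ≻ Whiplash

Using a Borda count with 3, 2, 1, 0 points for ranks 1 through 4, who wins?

Parasite

Roma: 7·1 + 1·1 + 6·3 + 4·2 = 34
Parasite: 7·3 + 1·0 + 6·2 + 4·1 = 37
Her: 7·2 + 1·3 + 6·1 + 4·3 = 35
Whiplash: 7·0 + 1·2 + 6·0 + 4·0 = 2
Parasite has the highest Borda score (37).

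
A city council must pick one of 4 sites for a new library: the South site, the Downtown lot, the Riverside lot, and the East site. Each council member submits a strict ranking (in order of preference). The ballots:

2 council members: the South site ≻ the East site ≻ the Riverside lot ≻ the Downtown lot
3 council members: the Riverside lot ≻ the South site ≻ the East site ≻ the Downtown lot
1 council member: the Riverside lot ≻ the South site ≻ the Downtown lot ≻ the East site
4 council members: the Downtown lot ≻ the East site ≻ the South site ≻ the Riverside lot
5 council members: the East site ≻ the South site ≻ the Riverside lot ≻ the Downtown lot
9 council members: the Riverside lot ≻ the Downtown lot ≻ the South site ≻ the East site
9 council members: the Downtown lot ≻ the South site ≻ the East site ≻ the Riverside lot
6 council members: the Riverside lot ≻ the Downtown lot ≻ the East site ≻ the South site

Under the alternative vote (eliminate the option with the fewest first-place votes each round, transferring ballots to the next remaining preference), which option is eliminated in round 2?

the East site

Round 1: the South site 2, the Downtown lot 13, the Riverside lot 19, the East site 5. Eliminate the South site.
Round 2: the Downtown lot 13, the Riverside lot 19, the East site 7. Eliminate the East site.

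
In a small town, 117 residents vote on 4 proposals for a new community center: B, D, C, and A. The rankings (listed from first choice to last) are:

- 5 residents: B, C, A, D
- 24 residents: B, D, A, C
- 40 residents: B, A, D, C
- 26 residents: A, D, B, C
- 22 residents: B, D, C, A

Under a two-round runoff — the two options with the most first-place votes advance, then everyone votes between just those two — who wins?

B

Round 1 first-place votes: B 91, D 0, C 0, A 26.
B and A advance.
Runoff: B is preferred to A by 91 voters; A by 26.
B wins the runoff.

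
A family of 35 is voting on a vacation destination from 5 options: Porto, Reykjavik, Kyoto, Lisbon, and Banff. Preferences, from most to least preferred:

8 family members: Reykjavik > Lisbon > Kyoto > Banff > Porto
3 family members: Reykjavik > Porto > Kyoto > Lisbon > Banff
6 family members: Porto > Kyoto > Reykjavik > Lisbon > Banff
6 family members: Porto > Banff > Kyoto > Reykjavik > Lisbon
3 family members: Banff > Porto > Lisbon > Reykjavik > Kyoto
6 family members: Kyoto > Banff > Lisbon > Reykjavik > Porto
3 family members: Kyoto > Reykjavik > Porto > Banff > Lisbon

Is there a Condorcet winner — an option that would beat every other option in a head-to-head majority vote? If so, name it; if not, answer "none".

none

Checking pairwise contests:
Reykjavik beats Porto 20–15.
Kyoto beats Reykjavik 21–14.
Porto beats Kyoto 18–17.
Porto beats Lisbon 21–14.
Porto beats Banff 18–17.
Every option loses at least one head-to-head, so there is no Condorcet winner.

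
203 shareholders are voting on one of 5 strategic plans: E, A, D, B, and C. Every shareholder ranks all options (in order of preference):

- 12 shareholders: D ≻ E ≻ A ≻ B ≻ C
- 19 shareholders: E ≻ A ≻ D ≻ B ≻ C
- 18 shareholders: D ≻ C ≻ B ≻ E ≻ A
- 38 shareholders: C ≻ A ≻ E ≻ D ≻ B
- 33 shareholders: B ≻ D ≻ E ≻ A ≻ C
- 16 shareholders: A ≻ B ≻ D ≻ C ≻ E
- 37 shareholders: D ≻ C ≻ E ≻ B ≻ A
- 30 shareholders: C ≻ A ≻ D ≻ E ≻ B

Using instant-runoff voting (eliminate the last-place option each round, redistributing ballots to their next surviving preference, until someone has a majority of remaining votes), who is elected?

Round 1: E 19, A 16, D 67, B 33, C 68. Eliminate A.
Round 2: E 19, D 67, B 49, C 68. Eliminate E.
Round 3: D 86, B 49, C 68. Eliminate B.
Round 4: D 135, C 68. D has a majority.

D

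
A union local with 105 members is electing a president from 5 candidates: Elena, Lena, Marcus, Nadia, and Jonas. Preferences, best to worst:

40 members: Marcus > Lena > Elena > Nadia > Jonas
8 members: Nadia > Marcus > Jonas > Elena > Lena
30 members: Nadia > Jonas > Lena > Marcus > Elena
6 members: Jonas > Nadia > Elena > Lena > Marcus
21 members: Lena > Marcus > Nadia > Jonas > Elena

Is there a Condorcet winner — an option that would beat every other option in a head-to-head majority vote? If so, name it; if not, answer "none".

Lena

Lena vs Elena: 91–14 for Lena.
Lena vs Marcus: 57–48 for Lena.
Lena vs Nadia: 61–44 for Lena.
Lena vs Jonas: 61–44 for Lena.
Lena beats every other option head-to-head.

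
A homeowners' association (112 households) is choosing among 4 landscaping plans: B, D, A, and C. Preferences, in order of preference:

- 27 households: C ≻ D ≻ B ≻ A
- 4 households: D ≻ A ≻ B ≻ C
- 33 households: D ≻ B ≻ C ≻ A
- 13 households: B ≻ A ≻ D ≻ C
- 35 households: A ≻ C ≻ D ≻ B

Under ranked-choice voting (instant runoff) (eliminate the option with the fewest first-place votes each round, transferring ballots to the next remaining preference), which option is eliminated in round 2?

Round 1: B 13, D 37, A 35, C 27. Eliminate B.
Round 2: D 37, A 48, C 27. Eliminate C.

C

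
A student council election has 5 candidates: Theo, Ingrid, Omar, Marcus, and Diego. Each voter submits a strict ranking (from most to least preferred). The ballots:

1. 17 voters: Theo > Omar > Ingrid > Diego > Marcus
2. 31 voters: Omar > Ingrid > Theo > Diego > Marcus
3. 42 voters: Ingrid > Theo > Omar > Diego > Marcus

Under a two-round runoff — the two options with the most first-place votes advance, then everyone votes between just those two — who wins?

Omar

Round 1 first-place votes: Theo 17, Ingrid 42, Omar 31, Marcus 0, Diego 0.
Ingrid and Omar advance.
Runoff: Ingrid is preferred to Omar by 42 voters; Omar by 48.
Omar wins the runoff.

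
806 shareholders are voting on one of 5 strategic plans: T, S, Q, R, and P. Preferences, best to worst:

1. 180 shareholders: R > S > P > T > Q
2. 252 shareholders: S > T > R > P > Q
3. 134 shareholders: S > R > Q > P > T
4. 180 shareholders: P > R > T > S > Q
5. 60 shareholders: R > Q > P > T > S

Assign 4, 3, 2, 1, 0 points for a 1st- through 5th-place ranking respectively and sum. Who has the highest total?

R

T: 180·1 + 252·3 + 134·0 + 180·2 + 60·1 = 1356
S: 180·3 + 252·4 + 134·4 + 180·1 + 60·0 = 2264
Q: 180·0 + 252·0 + 134·2 + 180·0 + 60·3 = 448
R: 180·4 + 252·2 + 134·3 + 180·3 + 60·4 = 2406
P: 180·2 + 252·1 + 134·1 + 180·4 + 60·2 = 1586
R has the highest Borda score (2406).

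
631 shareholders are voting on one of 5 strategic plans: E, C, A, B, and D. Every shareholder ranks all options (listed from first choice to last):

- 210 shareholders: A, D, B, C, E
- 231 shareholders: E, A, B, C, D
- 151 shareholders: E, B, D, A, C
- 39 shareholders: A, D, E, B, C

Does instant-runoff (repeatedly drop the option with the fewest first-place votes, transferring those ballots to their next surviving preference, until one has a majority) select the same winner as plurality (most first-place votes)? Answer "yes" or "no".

yes

Instant-runoff — R1 E 382, C 0, A 249, B 0, D 0 (E winner). Winner: E.
Plurality — first-place votes: E 382, C 0, A 249, B 0, D 0. Winner: E.
The two methods agree.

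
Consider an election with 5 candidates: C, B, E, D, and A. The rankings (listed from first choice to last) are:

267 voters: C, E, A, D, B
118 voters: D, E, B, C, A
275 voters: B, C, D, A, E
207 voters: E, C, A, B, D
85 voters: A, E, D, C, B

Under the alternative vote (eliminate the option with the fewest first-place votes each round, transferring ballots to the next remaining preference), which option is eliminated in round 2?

Round 1: C 267, B 275, E 207, D 118, A 85. Eliminate A.
Round 2: C 267, B 275, E 292, D 118. Eliminate D.

D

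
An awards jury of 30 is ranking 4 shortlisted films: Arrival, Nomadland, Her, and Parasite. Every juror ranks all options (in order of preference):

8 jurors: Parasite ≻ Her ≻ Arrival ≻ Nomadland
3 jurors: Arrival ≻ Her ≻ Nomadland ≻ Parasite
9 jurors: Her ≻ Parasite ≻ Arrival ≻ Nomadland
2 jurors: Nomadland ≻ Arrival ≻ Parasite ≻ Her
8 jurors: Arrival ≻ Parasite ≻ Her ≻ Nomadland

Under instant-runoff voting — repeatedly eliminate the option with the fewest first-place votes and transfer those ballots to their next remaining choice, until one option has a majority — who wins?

Round 1: Arrival 11, Nomadland 2, Her 9, Parasite 8. Eliminate Nomadland.
Round 2: Arrival 13, Her 9, Parasite 8. Eliminate Parasite.
Round 3: Arrival 13, Her 17. Her has a majority.

Her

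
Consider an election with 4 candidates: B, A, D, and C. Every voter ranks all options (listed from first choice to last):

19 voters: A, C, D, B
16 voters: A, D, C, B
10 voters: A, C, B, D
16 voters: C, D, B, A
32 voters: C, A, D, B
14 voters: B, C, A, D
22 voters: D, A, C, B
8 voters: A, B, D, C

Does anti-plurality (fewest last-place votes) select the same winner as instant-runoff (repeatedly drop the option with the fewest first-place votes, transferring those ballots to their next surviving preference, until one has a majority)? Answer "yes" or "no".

Anti-plurality — last-place votes: B 89, A 16, D 24, C 8. Winner: C.
Instant-runoff — R1 B 14, A 53, D 22, C 48 (B out); R2 A 53, D 22, C 62 (D out); R3 A 75, C 62 (A winner). Winner: A.
The two methods disagree.

no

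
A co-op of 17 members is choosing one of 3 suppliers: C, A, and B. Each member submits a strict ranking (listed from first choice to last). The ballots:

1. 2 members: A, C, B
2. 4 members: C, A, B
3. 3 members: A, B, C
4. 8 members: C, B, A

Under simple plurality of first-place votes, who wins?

First-place votes: C 12, A 5, B 0.
C has the most first-place votes.

C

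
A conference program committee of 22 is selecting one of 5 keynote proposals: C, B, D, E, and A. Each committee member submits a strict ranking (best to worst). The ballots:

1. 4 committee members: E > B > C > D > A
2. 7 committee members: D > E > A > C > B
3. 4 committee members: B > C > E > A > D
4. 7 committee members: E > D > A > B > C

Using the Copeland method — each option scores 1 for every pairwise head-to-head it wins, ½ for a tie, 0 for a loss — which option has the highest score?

C: loses to B, D, E, and A → score 0.
B: beats C; loses to D, E, and A → score 1.
D: beats C, B, and A; loses to E → score 3.
E: beats C, B, D, and A → score 4.
A: beats C and B; loses to D and E → score 2.
E has the best pairwise record.

E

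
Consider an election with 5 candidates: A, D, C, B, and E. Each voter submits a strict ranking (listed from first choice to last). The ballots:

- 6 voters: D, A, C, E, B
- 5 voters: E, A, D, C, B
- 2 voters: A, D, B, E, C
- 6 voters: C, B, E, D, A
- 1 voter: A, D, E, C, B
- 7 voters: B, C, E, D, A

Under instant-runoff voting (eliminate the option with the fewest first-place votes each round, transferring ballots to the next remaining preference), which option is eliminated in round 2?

E

Round 1: A 3, D 6, C 6, B 7, E 5. Eliminate A.
Round 2: D 9, C 6, B 7, E 5. Eliminate E.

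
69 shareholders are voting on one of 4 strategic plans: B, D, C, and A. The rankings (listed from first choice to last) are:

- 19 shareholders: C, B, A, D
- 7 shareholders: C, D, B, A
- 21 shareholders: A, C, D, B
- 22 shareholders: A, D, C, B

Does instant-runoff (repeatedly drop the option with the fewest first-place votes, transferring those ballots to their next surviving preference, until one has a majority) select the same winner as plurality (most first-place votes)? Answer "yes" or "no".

Instant-runoff — R1 B 0, D 0, C 26, A 43 (A winner). Winner: A.
Plurality — first-place votes: B 0, D 0, C 26, A 43. Winner: A.
The two methods agree.

yes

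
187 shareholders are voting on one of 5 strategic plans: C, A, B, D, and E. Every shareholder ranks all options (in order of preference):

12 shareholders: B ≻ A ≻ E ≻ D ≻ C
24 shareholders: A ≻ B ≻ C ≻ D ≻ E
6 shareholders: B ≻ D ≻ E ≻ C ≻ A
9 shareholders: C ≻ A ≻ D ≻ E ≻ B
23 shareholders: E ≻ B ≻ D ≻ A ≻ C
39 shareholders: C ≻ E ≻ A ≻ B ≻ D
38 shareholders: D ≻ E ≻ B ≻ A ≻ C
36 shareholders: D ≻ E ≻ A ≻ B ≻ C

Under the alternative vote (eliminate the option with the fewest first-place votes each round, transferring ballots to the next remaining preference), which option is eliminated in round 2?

Round 1: C 48, A 24, B 18, D 74, E 23. Eliminate B.
Round 2: C 48, A 36, D 80, E 23. Eliminate E.

E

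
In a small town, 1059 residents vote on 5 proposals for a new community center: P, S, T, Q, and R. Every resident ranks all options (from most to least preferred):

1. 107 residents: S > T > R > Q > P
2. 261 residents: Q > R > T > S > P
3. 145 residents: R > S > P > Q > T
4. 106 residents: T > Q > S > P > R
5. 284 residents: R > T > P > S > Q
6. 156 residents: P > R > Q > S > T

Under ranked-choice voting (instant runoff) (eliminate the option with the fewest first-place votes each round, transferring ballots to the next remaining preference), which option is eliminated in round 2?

Round 1: P 156, S 107, T 106, Q 261, R 429. Eliminate T.
Round 2: P 156, S 107, Q 367, R 429. Eliminate S.

S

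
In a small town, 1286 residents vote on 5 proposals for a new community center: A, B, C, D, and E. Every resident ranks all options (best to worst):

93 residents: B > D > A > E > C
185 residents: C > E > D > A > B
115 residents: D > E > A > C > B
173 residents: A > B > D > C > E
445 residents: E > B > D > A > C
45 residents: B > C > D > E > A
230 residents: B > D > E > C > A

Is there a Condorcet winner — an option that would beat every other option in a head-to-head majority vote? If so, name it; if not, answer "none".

Checking pairwise contests:
B beats A 813–473.
E beats B 745–541.
A beats C 826–460.
B beats D 986–300.
D beats E 656–630.
Every option loses at least one head-to-head, so there is no Condorcet winner.

none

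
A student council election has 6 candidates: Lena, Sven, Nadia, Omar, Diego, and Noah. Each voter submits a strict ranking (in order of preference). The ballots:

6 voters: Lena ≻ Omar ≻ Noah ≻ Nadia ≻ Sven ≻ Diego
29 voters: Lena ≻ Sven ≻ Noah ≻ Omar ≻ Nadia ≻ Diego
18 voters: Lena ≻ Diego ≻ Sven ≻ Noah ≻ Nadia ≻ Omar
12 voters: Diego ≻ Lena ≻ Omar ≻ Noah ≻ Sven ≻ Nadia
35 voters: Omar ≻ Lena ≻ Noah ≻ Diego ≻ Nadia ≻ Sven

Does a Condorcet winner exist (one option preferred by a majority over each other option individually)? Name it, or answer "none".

Lena

Lena vs Sven: 100–0 for Lena.
Lena vs Nadia: 100–0 for Lena.
Lena vs Omar: 65–35 for Lena.
Lena vs Diego: 88–12 for Lena.
Lena vs Noah: 100–0 for Lena.
Lena beats every other option head-to-head.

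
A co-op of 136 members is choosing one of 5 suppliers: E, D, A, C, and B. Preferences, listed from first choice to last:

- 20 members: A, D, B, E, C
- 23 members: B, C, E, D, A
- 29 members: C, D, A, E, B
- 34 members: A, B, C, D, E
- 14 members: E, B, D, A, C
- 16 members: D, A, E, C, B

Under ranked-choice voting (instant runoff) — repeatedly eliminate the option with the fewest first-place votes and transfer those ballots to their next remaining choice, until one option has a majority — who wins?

A

Round 1: E 14, D 16, A 54, C 29, B 23. Eliminate E.
Round 2: D 16, A 54, C 29, B 37. Eliminate D.
Round 3: A 70, C 29, B 37. A has a majority.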